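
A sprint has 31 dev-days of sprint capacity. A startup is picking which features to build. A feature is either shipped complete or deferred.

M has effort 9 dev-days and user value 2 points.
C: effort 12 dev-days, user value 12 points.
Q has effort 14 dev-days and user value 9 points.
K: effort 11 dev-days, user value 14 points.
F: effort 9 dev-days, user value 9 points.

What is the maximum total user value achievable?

26

M + K + F: effort 9 + 11 + 9 = 29 ≤ 31, user value 2 + 14 + 9 = 25.
C + K: effort 12 + 11 = 23 ≤ 31, user value 12 + 14 = 26.
Best is C and K with total user value 26.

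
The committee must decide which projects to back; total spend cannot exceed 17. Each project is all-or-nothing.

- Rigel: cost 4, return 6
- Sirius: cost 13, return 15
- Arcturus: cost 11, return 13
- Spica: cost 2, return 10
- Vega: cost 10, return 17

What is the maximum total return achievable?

Allowing fractional choices, the relaxed optimum would be about 34.2, but projects are indivisible.
Rigel + Arcturus + Spica: cost 4 + 11 + 2 = 17 ≤ 17, return 6 + 13 + 10 = 29.
Spica + Vega: cost 2 + 10 = 12 ≤ 17, return 10 + 17 = 27.
Rigel + Spica + Vega: cost 4 + 2 + 10 = 16 ≤ 17, return 6 + 10 + 17 = 33.
Best is Rigel, Spica, and Vega with total return 33.

33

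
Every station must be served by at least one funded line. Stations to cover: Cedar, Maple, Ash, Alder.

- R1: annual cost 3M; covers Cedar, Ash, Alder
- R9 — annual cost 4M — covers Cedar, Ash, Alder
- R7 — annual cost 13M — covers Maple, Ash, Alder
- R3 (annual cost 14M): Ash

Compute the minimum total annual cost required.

16

Choose R1 and R7: together they cover Cedar, Maple, Ash, Alder — every station.
Total annual cost: 3 + 13 = 16.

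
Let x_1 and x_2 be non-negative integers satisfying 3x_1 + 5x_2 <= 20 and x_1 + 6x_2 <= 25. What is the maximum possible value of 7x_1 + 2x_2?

Relaxing integrality, the LP optimum is 46.67 at (x_1,x_2) = (6.67, 0), which is not an integer point.
(x_1,x_2)=(6,0): 3·6+5·0=18≤20, 1·6+6·0=6≤25, objective 42.
(x_1,x_2)=(5,1): 3·5+5·1=20≤20, 1·5+6·1=11≤25, objective 37.
(x_1,x_2)=(5,0): 3·5+5·0=15≤20, 1·5+6·0=5≤25, objective 35.
Maximum is 42 at (x_1,x_2)=(6,0).

42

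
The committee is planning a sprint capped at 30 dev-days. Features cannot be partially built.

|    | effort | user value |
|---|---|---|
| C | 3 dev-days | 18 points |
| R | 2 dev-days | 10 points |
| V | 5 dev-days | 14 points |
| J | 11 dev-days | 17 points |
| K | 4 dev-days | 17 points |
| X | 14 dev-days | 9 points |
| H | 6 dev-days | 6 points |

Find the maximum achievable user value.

76

Treat it as a binary knapsack problem.
Allowing fractional choices, the relaxed optimum would be about 81.0, but features are indivisible.
C + V + J + K + H: effort 3 + 5 + 11 + 4 + 6 = 29 ≤ 30, user value 18 + 14 + 17 + 17 + 6 = 72.
C + R + V + J + K: effort 3 + 2 + 5 + 11 + 4 = 25 ≤ 30, user value 18 + 10 + 14 + 17 + 17 = 76.
Best is C, R, V, J, and K with total user value 76.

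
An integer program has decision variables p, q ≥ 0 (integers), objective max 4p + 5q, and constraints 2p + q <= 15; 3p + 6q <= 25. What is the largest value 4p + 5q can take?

29

The continuous relaxation peaks at (7.22, 0.556) with value 31.67; rounding to a feasible lattice point costs some objective.
(p,q)=(6,1) is feasible, giving 29.
(p,q)=(7,0) is feasible, giving 28.
(p,q)=(5,1) is feasible, giving 25.
(p,q)=(6,0) is feasible, giving 24.
The best lattice point is (6,1), giving 29.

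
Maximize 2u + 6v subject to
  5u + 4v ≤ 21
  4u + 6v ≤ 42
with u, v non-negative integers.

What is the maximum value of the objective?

Relaxing integrality, the LP optimum is 31.50 at (u,v) = (0, 5.25), which is not an integer point.
(u,v)=(0,5) is feasible, giving 30.
(u,v)=(1,4) is feasible, giving 26.
(u,v)=(0,4) is feasible, giving 24.
Maximum is 30 at (u,v)=(0,5).

30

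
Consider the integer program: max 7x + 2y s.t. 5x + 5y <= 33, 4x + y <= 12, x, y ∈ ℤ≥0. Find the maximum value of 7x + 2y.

Relaxing integrality, the LP optimum is 22.20 at (x,y) = (1.8, 4.8), which is not an integer point.
(x,y)=(2,4): 5·2+5·4=30≤33, 4·2+1·4=12≤12, objective 22.
(x,y)=(2,3): 5·2+5·3=25≤33, 4·2+1·3=11≤12, objective 20.
(x,y)=(1,5): 5·1+5·5=30≤33, 4·1+1·5=9≤12, objective 17.
Maximum is 22 at (x,y)=(2,4).

22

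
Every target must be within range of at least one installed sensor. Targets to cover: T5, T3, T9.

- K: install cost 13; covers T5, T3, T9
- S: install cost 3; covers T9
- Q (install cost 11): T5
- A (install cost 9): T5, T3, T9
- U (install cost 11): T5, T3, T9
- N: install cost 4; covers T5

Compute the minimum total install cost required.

The greedy cost-per-new-target heuristic would pick S, N, and A for 16, but a cheaper cover exists.
A alone covers T5, T3, T9 — every target.
Total install cost: 9.
No cover costs less than 9.

9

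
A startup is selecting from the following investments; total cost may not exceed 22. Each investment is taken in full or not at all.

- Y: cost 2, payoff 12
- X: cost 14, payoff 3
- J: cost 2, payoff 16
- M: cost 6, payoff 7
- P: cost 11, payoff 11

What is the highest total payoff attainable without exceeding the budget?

This is a 0-1 knapsack instance.
Allowing fractional choices, the relaxed optimum would be about 46.2, but investments are indivisible.
Y + J + M: cost 2 + 2 + 6 = 10 ≤ 22, payoff 12 + 16 + 7 = 35.
Y + J + M + P: cost 2 + 2 + 6 + 11 = 21 ≤ 22, payoff 12 + 16 + 7 + 11 = 46.
Y + J + P: cost 2 + 2 + 11 = 15 ≤ 22, payoff 12 + 16 + 11 = 39.
Best is Y, J, M, and P with total payoff 46.

46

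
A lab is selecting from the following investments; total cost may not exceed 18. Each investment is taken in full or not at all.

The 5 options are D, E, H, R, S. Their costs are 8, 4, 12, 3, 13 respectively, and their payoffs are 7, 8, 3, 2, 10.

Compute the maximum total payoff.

18

Allowing fractional choices, the relaxed optimum would be about 19.6, but investments are indivisible.
D + E: cost 8 + 4 = 12 ≤ 18, payoff 7 + 8 = 15.
E + S: cost 4 + 13 = 17 ≤ 18, payoff 8 + 10 = 18.
D + E + R: cost 8 + 4 + 3 = 15 ≤ 18, payoff 7 + 8 + 2 = 17.
Best is E and S with total payoff 18.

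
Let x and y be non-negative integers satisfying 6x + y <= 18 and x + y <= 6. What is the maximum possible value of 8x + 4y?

32

The continuous relaxation peaks at (2.4, 3.6) with value 33.60; rounding to a feasible lattice point costs some objective.
(x,y)=(2,4): 6·2+1·4=16≤18, 1·2+1·4=6≤6, objective 32.
(x,y)=(1,5): 6·1+1·5=11≤18, 1·1+1·5=6≤6, objective 28.
(x,y)=(2,3): 6·2+1·3=15≤18, 1·2+1·3=5≤6, objective 28.
(x,y)=(1,4): 6·1+1·4=10≤18, 1·1+1·4=5≤6, objective 24.
Maximum is 32 at (x,y)=(2,4).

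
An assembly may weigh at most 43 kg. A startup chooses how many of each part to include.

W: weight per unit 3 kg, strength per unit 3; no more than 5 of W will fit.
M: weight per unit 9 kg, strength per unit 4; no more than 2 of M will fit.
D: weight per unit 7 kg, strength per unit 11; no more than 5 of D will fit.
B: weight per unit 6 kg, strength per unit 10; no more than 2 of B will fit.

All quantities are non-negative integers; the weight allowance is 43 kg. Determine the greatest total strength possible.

This is a bounded integer knapsack.
B has the best ratio (10/6); taking only B gives at most 2×10 = 20 (stopped by the supply cap of 2).
Mixing does better — 1×W, 4×D, and 2×B: weight 43 ≤ 43, strength 1·3 + 4·11 + 2·10 = 67.

67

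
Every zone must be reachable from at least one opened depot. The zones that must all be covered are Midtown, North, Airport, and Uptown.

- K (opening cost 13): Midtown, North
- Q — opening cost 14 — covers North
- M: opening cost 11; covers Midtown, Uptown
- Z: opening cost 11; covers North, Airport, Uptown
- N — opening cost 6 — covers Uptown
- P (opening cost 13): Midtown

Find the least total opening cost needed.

22

Choose M and Z: together they cover Midtown, North, Airport, Uptown — every zone.
Total opening cost: 11 + 11 = 22.
No cover costs less than 22.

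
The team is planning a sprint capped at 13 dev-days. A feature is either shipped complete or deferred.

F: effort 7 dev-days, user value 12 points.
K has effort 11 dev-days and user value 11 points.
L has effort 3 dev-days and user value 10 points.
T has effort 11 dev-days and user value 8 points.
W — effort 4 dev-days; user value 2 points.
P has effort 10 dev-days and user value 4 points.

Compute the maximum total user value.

Treat it as a binary knapsack problem.
Allowing fractional choices, the relaxed optimum would be about 25.0, but features are indivisible.
F + L: effort 7 + 3 = 10 ≤ 13, user value 12 + 10 = 22.
F + W: effort 7 + 4 = 11 ≤ 13, user value 12 + 2 = 14.
Best is F and L with total user value 22.

22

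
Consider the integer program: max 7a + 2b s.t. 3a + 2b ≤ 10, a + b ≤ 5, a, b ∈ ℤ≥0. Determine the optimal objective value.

21

(a,b)=(3,0) is feasible, giving 21.
(a,b)=(2,1) is feasible, giving 16.
(a,b)=(2,0) is feasible, giving 14.
Maximum is 21 at (a,b)=(3,0).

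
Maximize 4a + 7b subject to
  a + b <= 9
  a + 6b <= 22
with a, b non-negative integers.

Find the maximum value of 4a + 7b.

42

(a,b)=(7,2): 1·7+1·2=9≤9, 1·7+6·2=19≤22, objective 42.
(a,b)=(8,1): 1·8+1·1=9≤9, 1·8+6·1=14≤22, objective 39.
(a,b)=(6,2): 1·6+1·2=8≤9, 1·6+6·2=18≤22, objective 38.
(a,b)=(7,1): 1·7+1·1=8≤9, 1·7+6·1=13≤22, objective 35.
Maximum is 42 at (a,b)=(7,2).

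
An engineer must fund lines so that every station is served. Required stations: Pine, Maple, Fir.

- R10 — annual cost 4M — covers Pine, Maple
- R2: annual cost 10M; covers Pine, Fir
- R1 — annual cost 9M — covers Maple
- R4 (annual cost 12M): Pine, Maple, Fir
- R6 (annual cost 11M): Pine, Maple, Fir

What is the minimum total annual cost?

The greedy cost-per-new-station heuristic would pick R10 and R2 for 14, but a cheaper cover exists.
R6 alone covers Pine, Maple, Fir — every station.
Total annual cost: 11.
No cover costs less than 11.

11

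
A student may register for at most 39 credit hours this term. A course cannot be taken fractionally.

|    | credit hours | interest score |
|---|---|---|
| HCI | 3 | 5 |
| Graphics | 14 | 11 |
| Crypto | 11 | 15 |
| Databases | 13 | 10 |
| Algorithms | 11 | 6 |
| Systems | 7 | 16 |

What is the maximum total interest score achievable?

47

Allowing fractional choices, the relaxed optimum would be about 50.1, but courses are indivisible.
HCI + Crypto + Databases + Systems: credit hours 3 + 11 + 13 + 7 = 34 ≤ 39, interest score 5 + 15 + 10 + 16 = 46.
HCI + Graphics + Crypto + Systems: credit hours 3 + 14 + 11 + 7 = 35 ≤ 39, interest score 5 + 11 + 15 + 16 = 47.
Best is HCI, Graphics, Crypto, and Systems with total interest score 47.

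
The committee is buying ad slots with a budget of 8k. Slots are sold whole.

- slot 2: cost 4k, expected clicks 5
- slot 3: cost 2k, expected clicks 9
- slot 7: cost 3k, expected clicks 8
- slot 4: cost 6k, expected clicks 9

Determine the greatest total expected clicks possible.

Allowing fractional choices, the relaxed optimum would be about 21.5, but ad slots are indivisible.
slot 3 + slot 4: cost 2 + 6 = 8 ≤ 8, expected clicks 9 + 9 = 18.
slot 3 + slot 7: cost 2 + 3 = 5 ≤ 8, expected clicks 9 + 8 = 17.
slot 2 + slot 3: cost 4 + 2 = 6 ≤ 8, expected clicks 5 + 9 = 14.
Best is slot 3 and slot 4 with total expected clicks 18.

18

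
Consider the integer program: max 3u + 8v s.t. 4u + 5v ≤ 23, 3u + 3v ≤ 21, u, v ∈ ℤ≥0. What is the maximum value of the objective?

32

(u,v)=(0,4): 4·0+5·4=20≤23, 3·0+3·4=12≤21, objective 32.
(u,v)=(1,3): 4·1+5·3=19≤23, 3·1+3·3=12≤21, objective 27.
No feasible integer point exceeds 32.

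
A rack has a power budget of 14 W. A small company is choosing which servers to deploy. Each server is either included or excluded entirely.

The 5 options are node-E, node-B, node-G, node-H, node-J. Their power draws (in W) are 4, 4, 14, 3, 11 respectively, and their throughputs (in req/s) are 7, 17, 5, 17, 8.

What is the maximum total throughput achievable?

41

This is an integer program with binary decision variables.
Allowing fractional choices, the relaxed optimum would be about 43.2, but servers are indivisible.
node-B + node-H: power draw 4 + 3 = 7 ≤ 14, throughput 17 + 17 = 34.
node-E + node-B + node-H: power draw 4 + 4 + 3 = 11 ≤ 14, throughput 7 + 17 + 17 = 41.
Best is node-E, node-B, and node-H with total throughput 41.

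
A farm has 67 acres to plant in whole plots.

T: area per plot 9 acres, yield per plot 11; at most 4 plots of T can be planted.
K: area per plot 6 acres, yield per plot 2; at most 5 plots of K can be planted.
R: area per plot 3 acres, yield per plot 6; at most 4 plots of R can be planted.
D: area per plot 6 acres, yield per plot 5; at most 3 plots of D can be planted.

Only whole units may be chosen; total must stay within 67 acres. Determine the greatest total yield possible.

4×T, 4×R, and 3×D: area 66 ≤ 67, yield 4·11 + 4·6 + 3·5 = 83.
4×T, 1×K, 4×R, and 2×D: area 66 ≤ 67, yield 4·11 + 1·2 + 4·6 + 2·5 = 80.
Best is 83.

83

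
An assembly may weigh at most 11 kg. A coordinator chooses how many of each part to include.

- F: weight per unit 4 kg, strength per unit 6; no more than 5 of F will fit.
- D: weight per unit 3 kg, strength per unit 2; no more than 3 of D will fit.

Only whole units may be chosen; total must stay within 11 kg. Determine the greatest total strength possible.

This is a bounded integer knapsack.
Take 2×F and 1×D: weight 11 ≤ 11, strength 2·6 + 1·2 = 14.
No other integer combination yields more.

14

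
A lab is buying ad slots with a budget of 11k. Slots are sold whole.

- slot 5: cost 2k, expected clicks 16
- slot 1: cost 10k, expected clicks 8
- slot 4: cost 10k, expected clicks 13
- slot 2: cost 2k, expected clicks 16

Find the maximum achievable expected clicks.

32

slot 5 + slot 2: cost 2 + 2 = 4 ≤ 11, expected clicks 16 + 16 = 32.
slot 5: cost 2 ≤ 11, expected clicks 16.
Best is slot 5 and slot 2 with total expected clicks 32.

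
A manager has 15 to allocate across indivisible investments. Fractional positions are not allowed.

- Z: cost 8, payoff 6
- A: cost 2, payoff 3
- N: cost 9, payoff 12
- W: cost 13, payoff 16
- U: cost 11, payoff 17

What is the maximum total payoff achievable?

20

U: cost 11 ≤ 15, payoff 17.
A + W: cost 2 + 13 = 15 ≤ 15, payoff 3 + 16 = 19.
A + U: cost 2 + 11 = 13 ≤ 15, payoff 3 + 17 = 20.
Best is A and U with total payoff 20.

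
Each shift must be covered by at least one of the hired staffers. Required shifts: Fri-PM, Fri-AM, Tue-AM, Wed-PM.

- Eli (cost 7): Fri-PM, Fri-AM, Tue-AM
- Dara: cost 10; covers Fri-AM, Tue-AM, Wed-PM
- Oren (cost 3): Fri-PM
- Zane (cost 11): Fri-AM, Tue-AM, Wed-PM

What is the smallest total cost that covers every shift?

13

Choose Dara and Oren: together they cover Fri-PM, Fri-AM, Tue-AM, Wed-PM — every shift.
Total cost: 10 + 3 = 13.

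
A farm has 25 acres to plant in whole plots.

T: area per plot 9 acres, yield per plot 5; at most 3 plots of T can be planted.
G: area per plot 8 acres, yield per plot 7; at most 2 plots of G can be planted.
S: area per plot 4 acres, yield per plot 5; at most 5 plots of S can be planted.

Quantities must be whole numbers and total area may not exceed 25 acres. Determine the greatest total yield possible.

S has the best ratio (5/4); taking only S gives at most 5×5 = 25 (stopped by the supply cap of 5).
Mixing does better — 1×G and 4×S: area 24 ≤ 25, yield 1·7 + 4·5 = 27.

27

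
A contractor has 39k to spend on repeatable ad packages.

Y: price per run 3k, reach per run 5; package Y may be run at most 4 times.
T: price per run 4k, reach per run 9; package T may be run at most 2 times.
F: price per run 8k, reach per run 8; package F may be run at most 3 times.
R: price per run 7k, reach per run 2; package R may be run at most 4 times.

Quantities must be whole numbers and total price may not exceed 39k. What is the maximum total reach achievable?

2×Y, 2×T, and 3×F: price 38 ≤ 39, reach 2·5 + 2·9 + 3·8 = 52.
4×Y, 2×T, and 2×F: price 36 ≤ 39, reach 4·5 + 2·9 + 2·8 = 54.
Best is 54.

54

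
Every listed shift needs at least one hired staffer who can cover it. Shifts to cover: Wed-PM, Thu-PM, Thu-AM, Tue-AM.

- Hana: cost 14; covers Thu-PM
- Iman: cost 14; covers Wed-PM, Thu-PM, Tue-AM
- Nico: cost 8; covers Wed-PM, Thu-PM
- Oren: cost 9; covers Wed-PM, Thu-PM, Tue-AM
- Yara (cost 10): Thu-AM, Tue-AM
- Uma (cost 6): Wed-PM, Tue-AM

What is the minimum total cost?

18

This is an integer covering problem.
The greedy cost-per-new-shift heuristic would pick Oren and Yara for 19, but a cheaper cover exists.
Choose Nico and Yara: together they cover Wed-PM, Thu-PM, Thu-AM, Tue-AM — every shift.
Total cost: 8 + 10 = 18.
No cover costs less than 18.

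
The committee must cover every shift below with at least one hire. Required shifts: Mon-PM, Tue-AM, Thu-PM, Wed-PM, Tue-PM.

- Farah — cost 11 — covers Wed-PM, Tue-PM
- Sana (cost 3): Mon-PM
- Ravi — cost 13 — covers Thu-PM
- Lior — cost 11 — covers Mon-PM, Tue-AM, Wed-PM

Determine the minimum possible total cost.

This is an integer covering problem.
The greedy cost-per-new-shift heuristic would pick Sana, Farah, Lior, and Ravi for 38, but a cheaper cover exists.
Choose Farah, Ravi, and Lior: together they cover Mon-PM, Tue-AM, Thu-PM, Wed-PM, Tue-PM — every shift.
Total cost: 11 + 13 + 11 = 35.
No cover costs less than 35.

35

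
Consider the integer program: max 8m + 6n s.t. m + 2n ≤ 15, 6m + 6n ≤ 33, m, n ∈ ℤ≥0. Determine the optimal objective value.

40

(m,n)=(5,0): 1·5+2·0=5≤15, 6·5+6·0=30≤33, objective 40.
(m,n)=(4,1): 1·4+2·1=6≤15, 6·4+6·1=30≤33, objective 38.
(m,n)=(4,0): 1·4+2·0=4≤15, 6·4+6·0=24≤33, objective 32.
Maximum is 40 at (m,n)=(5,0).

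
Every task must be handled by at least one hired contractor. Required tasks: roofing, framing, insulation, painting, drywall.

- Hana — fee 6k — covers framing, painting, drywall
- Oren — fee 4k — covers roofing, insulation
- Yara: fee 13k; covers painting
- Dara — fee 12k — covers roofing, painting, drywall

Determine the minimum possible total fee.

10

Choose Hana and Oren: together they cover roofing, framing, insulation, painting, drywall — every task.
Total fee: 6 + 4 = 10.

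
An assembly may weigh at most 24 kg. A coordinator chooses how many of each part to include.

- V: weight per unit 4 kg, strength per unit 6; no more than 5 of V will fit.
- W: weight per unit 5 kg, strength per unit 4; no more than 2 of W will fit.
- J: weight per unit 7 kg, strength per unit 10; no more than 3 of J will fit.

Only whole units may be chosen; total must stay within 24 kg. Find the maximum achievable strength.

V has the best ratio (6/4); taking only V gives at most 5×6 = 30 (stopped by the supply cap of 5).
Mixing does better — 4×V and 1×J: weight 23 ≤ 24, strength 4·6 + 1·10 = 34.

34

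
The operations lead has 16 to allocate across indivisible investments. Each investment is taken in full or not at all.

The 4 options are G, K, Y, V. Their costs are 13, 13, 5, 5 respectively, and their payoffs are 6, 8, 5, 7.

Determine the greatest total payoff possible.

12

This is a 0-1 knapsack instance.
Y + V: cost 5 + 5 = 10 ≤ 16, payoff 5 + 7 = 12.
V: cost 5 ≤ 16, payoff 7.
K: cost 13 ≤ 16, payoff 8.
Best is Y and V with total payoff 12.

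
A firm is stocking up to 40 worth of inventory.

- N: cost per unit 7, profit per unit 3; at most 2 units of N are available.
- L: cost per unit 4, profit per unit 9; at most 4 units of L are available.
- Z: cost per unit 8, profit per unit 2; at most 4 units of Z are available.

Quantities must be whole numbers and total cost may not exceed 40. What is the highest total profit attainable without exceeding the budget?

This is a bounded integer knapsack.
Take 2×N, 4×L, and 1×Z: cost 38 ≤ 40, profit 2·3 + 4·9 + 1·2 = 44.
L has the best ratio (9/4) and is taken to its limit of 4; remaining capacity is filled optimally with the others.

44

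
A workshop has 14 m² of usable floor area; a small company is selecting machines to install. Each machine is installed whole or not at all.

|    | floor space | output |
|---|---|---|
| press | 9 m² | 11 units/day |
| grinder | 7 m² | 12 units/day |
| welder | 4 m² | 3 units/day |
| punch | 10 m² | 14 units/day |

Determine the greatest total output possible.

Take welder and punch: floor space 4 + 10 = 14 ≤ 14, output 3 + 14 = 17.
No other feasible combination does better.

17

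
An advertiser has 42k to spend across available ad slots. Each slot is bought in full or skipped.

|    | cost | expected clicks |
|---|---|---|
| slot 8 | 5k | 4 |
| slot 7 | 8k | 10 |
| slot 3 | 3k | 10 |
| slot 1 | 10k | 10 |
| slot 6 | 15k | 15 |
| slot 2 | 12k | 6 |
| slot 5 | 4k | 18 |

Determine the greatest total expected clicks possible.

slot 7 + slot 3 + slot 1 + slot 6 + slot 5: cost 8 + 3 + 10 + 15 + 4 = 40 ≤ 42, expected clicks 10 + 10 + 10 + 15 + 18 = 63.
slot 7 + slot 3 + slot 6 + slot 2 + slot 5: cost 8 + 3 + 15 + 12 + 4 = 42 ≤ 42, expected clicks 10 + 10 + 15 + 6 + 18 = 59.
Best is slot 7, slot 3, slot 1, slot 6, and slot 5 with total expected clicks 63.

63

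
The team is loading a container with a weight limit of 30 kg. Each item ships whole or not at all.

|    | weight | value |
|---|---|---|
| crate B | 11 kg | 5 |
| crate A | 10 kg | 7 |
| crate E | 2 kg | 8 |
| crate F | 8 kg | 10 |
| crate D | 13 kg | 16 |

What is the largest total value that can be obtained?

34

Allowing fractional choices, the relaxed optimum would be about 38.9, but items are indivisible.
crate A + crate E + crate D: weight 10 + 2 + 13 = 25 ≤ 30, value 7 + 8 + 16 = 31.
crate B + crate E + crate D: weight 11 + 2 + 13 = 26 ≤ 30, value 5 + 8 + 16 = 29.
crate E + crate F + crate D: weight 2 + 8 + 13 = 23 ≤ 30, value 8 + 10 + 16 = 34.
Best is crate E, crate F, and crate D with total value 34.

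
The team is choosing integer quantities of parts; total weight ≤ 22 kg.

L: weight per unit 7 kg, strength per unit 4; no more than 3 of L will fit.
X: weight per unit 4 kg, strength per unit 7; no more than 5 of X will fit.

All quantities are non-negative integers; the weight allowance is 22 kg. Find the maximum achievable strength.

4×X: weight 16 ≤ 22, strength 4·7 = 28.
5×X: weight 20 ≤ 22, strength 5·7 = 35.
Best is 35.

35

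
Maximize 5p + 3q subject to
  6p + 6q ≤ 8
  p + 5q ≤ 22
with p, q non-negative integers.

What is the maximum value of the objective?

5

(p,q)=(1,0): 6·1+6·0=6≤8, 1·1+5·0=1≤22, objective 5.
(p,q)=(0,1): 6·0+6·1=6≤8, 1·0+5·1=5≤22, objective 3.
Maximum is 5 at (p,q)=(1,0).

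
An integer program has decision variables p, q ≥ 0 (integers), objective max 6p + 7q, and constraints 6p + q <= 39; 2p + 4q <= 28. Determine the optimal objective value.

The continuous relaxation peaks at (5.82, 4.09) with value 63.55; rounding to a feasible lattice point costs some objective.
(p,q)=(4,5): 6·4+1·5=29≤39, 2·4+4·5=28≤28, objective 59.
(p,q)=(5,4): 6·5+1·4=34≤39, 2·5+4·4=26≤28, objective 58.
(p,q)=(6,3): 6·6+1·3=39≤39, 2·6+4·3=24≤28, objective 57.
No feasible integer point exceeds 59.

59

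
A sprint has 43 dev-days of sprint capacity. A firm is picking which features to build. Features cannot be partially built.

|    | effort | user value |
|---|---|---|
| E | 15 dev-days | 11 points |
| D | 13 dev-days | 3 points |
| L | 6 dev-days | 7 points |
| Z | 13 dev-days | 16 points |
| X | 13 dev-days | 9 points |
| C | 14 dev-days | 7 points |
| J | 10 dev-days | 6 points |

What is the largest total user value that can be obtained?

Take L, Z, X, and J: effort 6 + 13 + 13 + 10 = 42 ≤ 43, user value 7 + 16 + 9 + 6 = 38.
No other feasible combination does better.

38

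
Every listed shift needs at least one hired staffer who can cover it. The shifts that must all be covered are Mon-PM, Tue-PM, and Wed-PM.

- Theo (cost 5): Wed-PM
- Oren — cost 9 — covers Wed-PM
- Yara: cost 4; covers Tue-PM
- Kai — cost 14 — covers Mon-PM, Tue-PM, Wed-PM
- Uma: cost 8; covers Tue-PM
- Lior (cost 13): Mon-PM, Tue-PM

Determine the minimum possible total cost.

14

The greedy cost-per-new-shift heuristic would pick Yara, Theo, and Lior for 22, but a cheaper cover exists.
Kai alone covers Mon-PM, Tue-PM, Wed-PM — every shift.
Total cost: 14.
No cover costs less than 14.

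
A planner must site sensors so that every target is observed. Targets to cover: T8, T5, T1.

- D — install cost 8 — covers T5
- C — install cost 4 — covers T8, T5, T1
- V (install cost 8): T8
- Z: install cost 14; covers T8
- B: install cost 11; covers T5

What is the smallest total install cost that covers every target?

4

C alone covers T8, T5, T1 — every target.
Total install cost: 4.
No cover costs less than 4.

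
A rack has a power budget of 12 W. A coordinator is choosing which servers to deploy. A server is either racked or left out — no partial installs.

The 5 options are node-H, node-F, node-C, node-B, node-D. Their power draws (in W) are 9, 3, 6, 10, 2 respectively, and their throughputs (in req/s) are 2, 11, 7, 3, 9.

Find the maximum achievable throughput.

Allowing fractional choices, the relaxed optimum would be about 27.3, but servers are indivisible.
node-F + node-C + node-D: power draw 3 + 6 + 2 = 11 ≤ 12, throughput 11 + 7 + 9 = 27.
node-F + node-C: power draw 3 + 6 = 9 ≤ 12, throughput 11 + 7 = 18.
node-F + node-D: power draw 3 + 2 = 5 ≤ 12, throughput 11 + 9 = 20.
Best is node-F, node-C, and node-D with total throughput 27.

27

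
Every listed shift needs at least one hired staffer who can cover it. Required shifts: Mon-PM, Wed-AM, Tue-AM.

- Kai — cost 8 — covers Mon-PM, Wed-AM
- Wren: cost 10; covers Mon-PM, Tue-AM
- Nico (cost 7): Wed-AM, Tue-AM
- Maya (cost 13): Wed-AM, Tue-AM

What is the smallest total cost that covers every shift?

Choose Kai and Nico: together they cover Mon-PM, Wed-AM, Tue-AM — every shift.
Total cost: 8 + 7 = 15.
No cover costs less than 15.

15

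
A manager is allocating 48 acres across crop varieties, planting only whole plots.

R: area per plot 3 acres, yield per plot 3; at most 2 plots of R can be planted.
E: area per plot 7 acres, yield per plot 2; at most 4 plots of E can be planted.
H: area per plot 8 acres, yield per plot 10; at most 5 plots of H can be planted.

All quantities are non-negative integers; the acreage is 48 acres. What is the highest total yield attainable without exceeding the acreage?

56

Take 2×R and 5×H: area 46 ≤ 48, yield 2·3 + 5·10 = 56.
H has the best ratio (10/8) and is taken to its limit of 5; remaining capacity is filled optimally with the others.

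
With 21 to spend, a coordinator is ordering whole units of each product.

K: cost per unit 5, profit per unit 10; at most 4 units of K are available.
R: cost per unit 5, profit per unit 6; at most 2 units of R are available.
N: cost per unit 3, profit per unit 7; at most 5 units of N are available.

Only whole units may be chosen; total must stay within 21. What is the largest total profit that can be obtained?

This is a bounded integer knapsack.
N has the best ratio (7/3); taking only N gives at most 5×7 = 35 (stopped by the supply cap of 5).
Mixing does better — 1×K and 5×N: cost 20 ≤ 21, profit 1·10 + 5·7 = 45.

45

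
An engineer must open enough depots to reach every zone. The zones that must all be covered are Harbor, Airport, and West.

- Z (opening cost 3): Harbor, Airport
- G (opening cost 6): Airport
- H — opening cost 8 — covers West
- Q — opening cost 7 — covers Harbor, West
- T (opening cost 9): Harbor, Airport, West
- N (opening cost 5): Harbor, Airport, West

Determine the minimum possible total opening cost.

The greedy cost-per-new-zone heuristic would pick Z and N for 8, but a cheaper cover exists.
N alone covers Harbor, Airport, West — every zone.
Total opening cost: 5.
No cover costs less than 5.

5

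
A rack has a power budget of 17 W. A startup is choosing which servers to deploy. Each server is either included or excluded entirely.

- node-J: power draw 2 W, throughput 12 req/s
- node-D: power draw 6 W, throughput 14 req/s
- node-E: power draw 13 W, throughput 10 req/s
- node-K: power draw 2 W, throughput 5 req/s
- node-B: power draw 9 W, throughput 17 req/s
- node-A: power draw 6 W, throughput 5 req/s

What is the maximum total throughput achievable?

Allowing fractional choices, the relaxed optimum would be about 44.2, but servers are indivisible.
node-D + node-K + node-B: power draw 6 + 2 + 9 = 17 ≤ 17, throughput 14 + 5 + 17 = 36.
node-J + node-D + node-K + node-A: power draw 2 + 6 + 2 + 6 = 16 ≤ 17, throughput 12 + 14 + 5 + 5 = 36.
node-J + node-D + node-B: power draw 2 + 6 + 9 = 17 ≤ 17, throughput 12 + 14 + 17 = 43.
Best is node-J, node-D, and node-B with total throughput 43.

43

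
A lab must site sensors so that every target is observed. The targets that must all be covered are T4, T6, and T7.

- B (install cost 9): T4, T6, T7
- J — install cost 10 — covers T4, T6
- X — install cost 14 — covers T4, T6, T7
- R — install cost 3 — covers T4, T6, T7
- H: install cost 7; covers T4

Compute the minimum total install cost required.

R alone covers T4, T6, T7 — every target.
Total install cost: 3.
No cover costs less than 3.

3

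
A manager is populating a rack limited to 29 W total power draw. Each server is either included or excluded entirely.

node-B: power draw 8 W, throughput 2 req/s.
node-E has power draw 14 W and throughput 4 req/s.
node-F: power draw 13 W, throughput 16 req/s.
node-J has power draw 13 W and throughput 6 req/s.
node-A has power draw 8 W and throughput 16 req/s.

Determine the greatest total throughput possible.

Allowing fractional choices, the relaxed optimum would be about 35.7, but servers are indivisible.
node-F + node-A: power draw 13 + 8 = 21 ≤ 29, throughput 16 + 16 = 32.
node-B + node-F + node-A: power draw 8 + 13 + 8 = 29 ≤ 29, throughput 2 + 16 + 16 = 34.
Best is node-B, node-F, and node-A with total throughput 34.

34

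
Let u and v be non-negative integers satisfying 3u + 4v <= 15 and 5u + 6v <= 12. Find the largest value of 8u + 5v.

16

Relaxing integrality, the LP optimum is 19.20 at (u,v) = (2.4, 0), which is not an integer point.
(u,v)=(2,0) is feasible, giving 16.
(u,v)=(1,1) is feasible, giving 13.
(u,v)=(1,0) is feasible, giving 8.
The best lattice point is (2,0), giving 16.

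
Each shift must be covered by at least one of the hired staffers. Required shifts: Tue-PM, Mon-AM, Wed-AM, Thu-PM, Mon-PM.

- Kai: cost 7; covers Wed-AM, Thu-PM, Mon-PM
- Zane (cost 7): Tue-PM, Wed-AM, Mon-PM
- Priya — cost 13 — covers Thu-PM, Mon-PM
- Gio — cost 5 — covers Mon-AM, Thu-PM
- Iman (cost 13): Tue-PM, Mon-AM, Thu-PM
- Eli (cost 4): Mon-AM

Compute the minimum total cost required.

The greedy cost-per-new-shift heuristic would pick Kai, Eli, and Zane for 18, but a cheaper cover exists.
Choose Zane and Gio: together they cover Tue-PM, Mon-AM, Wed-AM, Thu-PM, Mon-PM — every shift.
Total cost: 7 + 5 = 12.
No cover costs less than 12.

12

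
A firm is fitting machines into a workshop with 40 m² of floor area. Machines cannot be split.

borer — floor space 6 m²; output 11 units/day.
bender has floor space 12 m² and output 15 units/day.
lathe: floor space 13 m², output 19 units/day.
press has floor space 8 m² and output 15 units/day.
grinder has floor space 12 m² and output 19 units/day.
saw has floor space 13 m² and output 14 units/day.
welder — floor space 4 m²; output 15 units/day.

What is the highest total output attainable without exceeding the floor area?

This is a 0-1 knapsack instance.
borer + lathe + grinder + welder: floor space 6 + 13 + 12 + 4 = 35 ≤ 40, output 11 + 19 + 19 + 15 = 64.
lathe + press + grinder + welder: floor space 13 + 8 + 12 + 4 = 37 ≤ 40, output 19 + 15 + 19 + 15 = 68.
Best is lathe, press, grinder, and welder with total output 68.

68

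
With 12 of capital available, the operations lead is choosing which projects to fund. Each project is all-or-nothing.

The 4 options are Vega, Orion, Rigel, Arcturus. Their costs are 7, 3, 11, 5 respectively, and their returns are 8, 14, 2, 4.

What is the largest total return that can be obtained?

Vega + Orion: cost 7 + 3 = 10 ≤ 12, return 8 + 14 = 22.
Orion + Arcturus: cost 3 + 5 = 8 ≤ 12, return 14 + 4 = 18.
Best is Vega and Orion with total return 22.

22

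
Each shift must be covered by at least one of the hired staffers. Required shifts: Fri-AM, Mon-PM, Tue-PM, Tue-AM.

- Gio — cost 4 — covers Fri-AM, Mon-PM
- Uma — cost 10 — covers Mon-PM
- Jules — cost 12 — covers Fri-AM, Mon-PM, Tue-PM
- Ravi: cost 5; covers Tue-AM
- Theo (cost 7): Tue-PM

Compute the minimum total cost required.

This is a weighted set-cover instance.
Choose Gio, Ravi, and Theo: together they cover Fri-AM, Mon-PM, Tue-PM, Tue-AM — every shift.
Total cost: 4 + 5 + 7 = 16.
No cover costs less than 16.

16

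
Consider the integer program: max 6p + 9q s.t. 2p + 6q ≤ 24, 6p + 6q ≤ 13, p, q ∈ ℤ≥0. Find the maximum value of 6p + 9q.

18

Relaxing integrality, the LP optimum is 19.50 at (p,q) = (0, 2.17), which is not an integer point.
(p,q)=(0,2): 2·0+6·2=12≤24, 6·0+6·2=12≤13, objective 18.
(p,q)=(1,1): 2·1+6·1=8≤24, 6·1+6·1=12≤13, objective 15.
(p,q)=(0,1): 2·0+6·1=6≤24, 6·0+6·1=6≤13, objective 9.
Maximum is 18 at (p,q)=(0,2).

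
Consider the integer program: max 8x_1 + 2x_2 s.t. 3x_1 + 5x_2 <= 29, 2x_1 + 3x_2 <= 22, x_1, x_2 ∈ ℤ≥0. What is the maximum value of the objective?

Relaxing integrality, the LP optimum is 77.33 at (x_1,x_2) = (9.67, 0), which is not an integer point.
(x_1,x_2)=(9,0): 3·9+5·0=27≤29, 2·9+3·0=18≤22, objective 72.
(x_1,x_2)=(8,1): 3·8+5·1=29≤29, 2·8+3·1=19≤22, objective 66.
No feasible integer point exceeds 72.

72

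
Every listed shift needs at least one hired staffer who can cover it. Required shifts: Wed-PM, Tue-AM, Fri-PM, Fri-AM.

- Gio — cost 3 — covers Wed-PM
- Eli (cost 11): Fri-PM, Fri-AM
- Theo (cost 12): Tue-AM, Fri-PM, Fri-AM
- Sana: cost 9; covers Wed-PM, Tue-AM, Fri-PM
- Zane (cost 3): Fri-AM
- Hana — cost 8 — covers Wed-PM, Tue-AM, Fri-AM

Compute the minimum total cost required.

12

The greedy cost-per-new-shift heuristic would pick Hana and Sana for 17, but a cheaper cover exists.
Choose Sana and Zane: together they cover Wed-PM, Tue-AM, Fri-PM, Fri-AM — every shift.
Total cost: 9 + 3 = 12.
No cover costs less than 12.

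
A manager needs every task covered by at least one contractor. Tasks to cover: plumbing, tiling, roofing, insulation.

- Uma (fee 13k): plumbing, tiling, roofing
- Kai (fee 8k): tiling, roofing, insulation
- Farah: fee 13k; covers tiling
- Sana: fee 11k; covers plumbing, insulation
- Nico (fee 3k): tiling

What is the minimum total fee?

Choose Kai and Sana: together they cover plumbing, tiling, roofing, insulation — every task.
Total fee: 8 + 11 = 19.
No cover costs less than 19.

19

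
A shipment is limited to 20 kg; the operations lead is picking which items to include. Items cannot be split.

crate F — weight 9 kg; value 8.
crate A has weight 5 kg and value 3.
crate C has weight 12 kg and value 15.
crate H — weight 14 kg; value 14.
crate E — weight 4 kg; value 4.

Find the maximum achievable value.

Take crate C and crate E: weight 12 + 4 = 16 ≤ 20, value 15 + 4 = 19.
No other feasible combination does better.

19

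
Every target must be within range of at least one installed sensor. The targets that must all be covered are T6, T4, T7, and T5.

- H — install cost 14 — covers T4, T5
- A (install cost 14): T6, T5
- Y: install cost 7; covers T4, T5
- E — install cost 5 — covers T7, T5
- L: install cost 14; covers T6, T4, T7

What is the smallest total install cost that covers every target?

19

This is a weighted set-cover instance.
The greedy cost-per-new-target heuristic would pick E, Y, and A for 26, but a cheaper cover exists.
Choose E and L: together they cover T6, T4, T7, T5 — every target.
Total install cost: 5 + 14 = 19.
No cover costs less than 19.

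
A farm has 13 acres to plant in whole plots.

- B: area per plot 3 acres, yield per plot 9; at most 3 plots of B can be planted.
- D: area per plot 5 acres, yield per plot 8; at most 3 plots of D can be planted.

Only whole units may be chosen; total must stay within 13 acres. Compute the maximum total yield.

B has the best ratio (9/3); taking only B gives at most 3×9 = 27 (stopped by the supply cap of 3).
Optimal: 3×B: area 9 ≤ 13, yield 3·9 = 27.

27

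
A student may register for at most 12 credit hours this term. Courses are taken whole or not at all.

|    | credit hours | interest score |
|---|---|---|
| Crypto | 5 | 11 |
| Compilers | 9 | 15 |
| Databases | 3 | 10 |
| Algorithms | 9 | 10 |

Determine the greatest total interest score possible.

25

Take Compilers and Databases: credit hours 9 + 3 = 12 ≤ 12, interest score 15 + 10 = 25.
No other feasible combination does better.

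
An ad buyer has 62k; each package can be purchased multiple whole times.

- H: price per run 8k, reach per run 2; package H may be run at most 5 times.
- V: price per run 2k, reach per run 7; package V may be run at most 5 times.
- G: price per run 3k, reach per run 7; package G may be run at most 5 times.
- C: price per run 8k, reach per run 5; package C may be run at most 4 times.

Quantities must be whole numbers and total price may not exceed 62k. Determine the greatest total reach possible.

V has the best ratio (7/2); taking only V gives at most 5×7 = 35 (stopped by the supply cap of 5).
Mixing does better — 5×V, 5×G, and 4×C: price 57 ≤ 62, reach 5·7 + 5·7 + 4·5 = 90.

90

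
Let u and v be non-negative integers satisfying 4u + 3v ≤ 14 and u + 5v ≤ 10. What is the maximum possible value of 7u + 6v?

(u,v)=(3,0): 4·3+3·0=12≤14, 1·3+5·0=3≤10, objective 21.
(u,v)=(2,1): 4·2+3·1=11≤14, 1·2+5·1=7≤10, objective 20.
Maximum is 21 at (u,v)=(3,0).

21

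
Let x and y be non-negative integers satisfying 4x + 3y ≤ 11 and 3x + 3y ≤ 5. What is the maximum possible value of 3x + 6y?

(x,y)=(0,1) is feasible, giving 6.
(x,y)=(1,0) is feasible, giving 3.
(x,y)=(0,0) is feasible, giving 0.
The best lattice point is (0,1), giving 6.

6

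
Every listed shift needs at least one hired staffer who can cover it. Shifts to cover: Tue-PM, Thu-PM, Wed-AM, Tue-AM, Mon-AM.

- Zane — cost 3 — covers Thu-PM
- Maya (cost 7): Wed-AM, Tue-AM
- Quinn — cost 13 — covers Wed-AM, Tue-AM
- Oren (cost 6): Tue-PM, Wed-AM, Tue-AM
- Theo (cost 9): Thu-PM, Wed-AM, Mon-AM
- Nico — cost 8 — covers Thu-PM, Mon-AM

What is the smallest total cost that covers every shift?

This is a weighted set-cover instance.
The greedy cost-per-new-shift heuristic would pick Oren, Zane, and Nico for 17, but a cheaper cover exists.
Choose Oren and Nico: together they cover Tue-PM, Thu-PM, Wed-AM, Tue-AM, Mon-AM — every shift.
Total cost: 6 + 8 = 14.
No cover costs less than 14.

14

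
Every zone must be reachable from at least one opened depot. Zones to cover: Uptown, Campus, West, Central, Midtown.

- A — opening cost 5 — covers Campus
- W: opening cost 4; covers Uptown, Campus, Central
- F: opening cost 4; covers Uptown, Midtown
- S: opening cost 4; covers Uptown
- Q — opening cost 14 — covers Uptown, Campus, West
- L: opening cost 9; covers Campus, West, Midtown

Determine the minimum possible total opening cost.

13

The greedy cost-per-new-zone heuristic would pick W, F, and L for 17, but a cheaper cover exists.
Choose W and L: together they cover Uptown, Campus, West, Central, Midtown — every zone.
Total opening cost: 4 + 9 = 13.
No cover costs less than 13.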